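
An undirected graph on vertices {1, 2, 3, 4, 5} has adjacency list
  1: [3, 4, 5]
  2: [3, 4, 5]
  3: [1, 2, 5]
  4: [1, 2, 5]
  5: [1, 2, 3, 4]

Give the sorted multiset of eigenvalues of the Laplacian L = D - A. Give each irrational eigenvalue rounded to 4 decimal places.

Reading degrees in the order [1, 2, 3, 4, 5] gives [3, 3, 3, 3, 4]; set D = diag(3, 3, 3, 3, 4) and form L = D - A. Diagonalising L (or applying a numerical eigensolver to the 5x5 matrix) gives the spectrum above. The single zero eigenvalue shows the graph is connected.

[0, 3, 3, 5, 5]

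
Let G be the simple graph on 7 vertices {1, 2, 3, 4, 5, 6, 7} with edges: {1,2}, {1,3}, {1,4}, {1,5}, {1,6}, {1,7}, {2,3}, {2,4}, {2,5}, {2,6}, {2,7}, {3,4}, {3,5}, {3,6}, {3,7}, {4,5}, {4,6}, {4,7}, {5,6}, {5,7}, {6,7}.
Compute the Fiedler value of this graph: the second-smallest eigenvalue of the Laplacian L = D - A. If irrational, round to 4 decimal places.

7

With the vertex order [1, 2, 3, 4, 5, 6, 7], the degrees are [6, 6, 6, 6, 6, 6, 6], giving D = diag(6, 6, 6, 6, 6, 6, 6) and L = D - A. The smallest Laplacian eigenvalue is always 0. The next one, lambda_2 = 7, measures how hard the graph is to disconnect: larger values mean better connectivity.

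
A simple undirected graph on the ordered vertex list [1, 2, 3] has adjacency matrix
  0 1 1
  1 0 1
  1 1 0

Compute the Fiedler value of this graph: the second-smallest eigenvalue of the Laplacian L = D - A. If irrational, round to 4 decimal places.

3

Reading degrees in the order [1, 2, 3] gives [2, 2, 2]; set D = diag(2, 2, 2) and form L = D - A. The smallest Laplacian eigenvalue is always 0. The next one, lambda_2 = 3, measures how hard the graph is to disconnect: larger values mean better connectivity. There is one zero in the spectrum, matching the 1 component.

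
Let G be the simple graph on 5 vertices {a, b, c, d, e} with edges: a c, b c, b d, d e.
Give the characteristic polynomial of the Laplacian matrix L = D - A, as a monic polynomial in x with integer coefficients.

x^5 - 8x^4 + 21x^3 - 20x^2 + 5x

With the vertex order [a, b, c, d, e], the degrees are [1, 2, 2, 2, 1], giving D = diag(1, 2, 2, 2, 1) and L = D - A. Computing det(xI - L) by cofactor expansion (or equivalently via sum-over-permutations) gives x^5 - 8x^4 + 21x^3 - 20x^2 + 5x. The constant term is 0 because L is singular (the all-ones vector lies in its kernel).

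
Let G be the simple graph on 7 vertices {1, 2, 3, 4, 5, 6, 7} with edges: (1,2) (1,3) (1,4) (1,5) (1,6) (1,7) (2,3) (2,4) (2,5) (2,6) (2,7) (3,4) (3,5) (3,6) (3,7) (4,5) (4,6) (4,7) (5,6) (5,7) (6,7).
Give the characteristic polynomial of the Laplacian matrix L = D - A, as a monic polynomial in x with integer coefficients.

Each diagonal entry of L is the vertex degree and each off-diagonal entry is -1 where an edge is present, 0 otherwise; in the order [1, 2, 3, 4, 5, 6, 7] the diagonal is [6, 6, 6, 6, 6, 6, 6]. Computing det(xI - L) by cofactor expansion (or equivalently via sum-over-permutations) gives x^7 - 42x^6 + 735x^5 - 6860x^4 + 36015x^3 - 100842x^2 + 117649x. The coefficient of x^6 equals -trace(L) = -42, matching the sum of degrees. There is one zero in the spectrum, matching the 1 component.

x^7 - 42x^6 + 735x^5 - 6860x^4 + 36015x^3 - 100842x^2 + 117649x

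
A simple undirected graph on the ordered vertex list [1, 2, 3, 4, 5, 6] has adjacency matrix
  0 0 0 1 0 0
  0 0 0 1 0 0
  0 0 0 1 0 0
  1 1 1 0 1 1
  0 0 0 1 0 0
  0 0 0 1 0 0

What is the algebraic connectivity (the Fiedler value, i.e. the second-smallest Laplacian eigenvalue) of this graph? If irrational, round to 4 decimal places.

Each diagonal entry of L is the vertex degree and each off-diagonal entry is -1 where an edge is present, 0 otherwise; in the order [1, 2, 3, 4, 5, 6] the diagonal is [1, 1, 1, 5, 1, 1]. Computing the eigenvalues of L and sorting gives [0, 1, 1, 1, 1, 6]. The Fiedler value lambda_2 = 1 is strictly positive, so the graph is connected. There is one zero in the spectrum, matching the 1 component.

1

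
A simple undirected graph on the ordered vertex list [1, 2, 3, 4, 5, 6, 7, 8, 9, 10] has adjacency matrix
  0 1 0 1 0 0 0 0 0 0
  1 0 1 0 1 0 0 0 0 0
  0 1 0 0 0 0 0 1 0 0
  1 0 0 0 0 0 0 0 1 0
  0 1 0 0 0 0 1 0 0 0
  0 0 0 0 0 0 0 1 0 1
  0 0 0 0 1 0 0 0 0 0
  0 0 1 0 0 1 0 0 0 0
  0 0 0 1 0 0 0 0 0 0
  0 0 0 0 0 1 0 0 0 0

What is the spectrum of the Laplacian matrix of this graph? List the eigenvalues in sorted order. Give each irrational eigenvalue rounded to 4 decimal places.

With the vertex order [1, 2, 3, 4, 5, 6, 7, 8, 9, 10], the degrees are [2, 3, 2, 2, 2, 2, 1, 2, 1, 1], giving D = diag(2, 3, 2, 2, 2, 2, 1, 2, 1, 1) and L = D - A. Since every row of L sums to 0, the all-ones vector is in the kernel and 0 is an eigenvalue. By the matrix-tree theorem the graph has (1/10) * product of the nonzero eigenvalues = 1 spanning tree.

[0, 0.1479, 0.2814, 0.7873, 1.2931, 2, 2.4631, 3.0926, 3.4687, 4.4659]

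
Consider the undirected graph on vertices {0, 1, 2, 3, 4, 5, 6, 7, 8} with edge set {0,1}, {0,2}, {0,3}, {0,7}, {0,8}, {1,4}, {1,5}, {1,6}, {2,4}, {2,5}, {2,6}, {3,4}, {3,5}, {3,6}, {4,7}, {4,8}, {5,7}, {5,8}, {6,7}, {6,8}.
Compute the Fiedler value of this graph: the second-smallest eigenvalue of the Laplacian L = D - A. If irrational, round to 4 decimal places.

Reading degrees in the order [0, 1, 2, 3, 4, 5, 6, 7, 8] gives [5, 4, 4, 4, 5, 5, 5, 4, 4]; set D = diag(5, 4, 4, 4, 5, 5, 5, 4, 4) and form L = D - A. The sorted Laplacian eigenvalues are [0, 4, 4, 4, 4, 5, 5, 5, 9]; the algebraic connectivity is the second entry, 4. By the matrix-tree theorem the graph has (1/9) * product of the nonzero eigenvalues = 32000 spanning trees.

4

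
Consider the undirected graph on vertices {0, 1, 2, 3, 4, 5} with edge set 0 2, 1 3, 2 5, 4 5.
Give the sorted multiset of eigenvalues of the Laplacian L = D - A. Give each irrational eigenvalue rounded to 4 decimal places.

[0, 0, 0.5858, 2, 2, 3.4142]

With the vertex order [0, 1, 2, 3, 4, 5], the degrees are [1, 1, 2, 1, 1, 2], giving D = diag(1, 1, 2, 1, 1, 2) and L = D - A. Diagonalising L (or applying a numerical eigensolver to the 6x6 matrix) gives the spectrum above. The 2 zero eigenvalues correspond to the 2 connected components. There are 2 zeros in the spectrum, matching the 2 components.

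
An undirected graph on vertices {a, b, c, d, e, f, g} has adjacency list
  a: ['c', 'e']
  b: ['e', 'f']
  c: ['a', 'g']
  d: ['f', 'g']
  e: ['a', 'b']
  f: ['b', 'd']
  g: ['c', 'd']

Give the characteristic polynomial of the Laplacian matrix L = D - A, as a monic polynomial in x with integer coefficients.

With the vertex order [a, b, c, d, e, f, g], the degrees are [2, 2, 2, 2, 2, 2, 2], giving D = diag(2, 2, 2, 2, 2, 2, 2) and L = D - A. L has integer entries, so p(x) = det(xI - L) has integer coefficients. Expanding the determinant yields x^7 - 14x^6 + 77x^5 - 210x^4 + 294x^3 - 196x^2 + 49x. Since p(0) = det(-L) = 0, x divides p(x). There is one zero in the spectrum, matching the 1 component. The eigenvalues sum to 14, which equals trace(L) = 2|E|.

x^7 - 14x^6 + 77x^5 - 210x^4 + 294x^3 - 196x^2 + 49x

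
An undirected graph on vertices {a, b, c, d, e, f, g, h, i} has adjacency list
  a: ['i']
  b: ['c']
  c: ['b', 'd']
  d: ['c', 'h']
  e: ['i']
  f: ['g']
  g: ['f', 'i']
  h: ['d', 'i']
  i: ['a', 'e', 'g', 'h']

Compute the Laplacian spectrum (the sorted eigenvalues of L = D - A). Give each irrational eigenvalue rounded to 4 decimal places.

[0, 0.1774, 0.5242, 1, 1, 2.1609, 2.4961, 3.4670, 5.1743]

With the vertex order [a, b, c, d, e, f, g, h, i], the degrees are [1, 1, 2, 2, 1, 1, 2, 2, 4], giving D = diag(1, 1, 2, 2, 1, 1, 2, 2, 4) and L = D - A. Since every row of L sums to 0, the all-ones vector is in the kernel and 0 is an eigenvalue. The single zero eigenvalue shows the graph is connected. By the matrix-tree theorem the graph has (1/9) * product of the nonzero eigenvalues = 1 spanning tree.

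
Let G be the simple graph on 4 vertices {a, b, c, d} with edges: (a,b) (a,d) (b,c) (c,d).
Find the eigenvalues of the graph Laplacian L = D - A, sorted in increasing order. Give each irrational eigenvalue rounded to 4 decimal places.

[0, 2, 2, 4]

With the vertex order [a, b, c, d], the degrees are [2, 2, 2, 2], giving D = diag(2, 2, 2, 2) and L = D - A. The multiplicity of 0 as a Laplacian eigenvalue equals the number of connected components. The single zero eigenvalue shows the graph is connected. By the matrix-tree theorem the graph has (1/4) * product of the nonzero eigenvalues = 4 spanning trees.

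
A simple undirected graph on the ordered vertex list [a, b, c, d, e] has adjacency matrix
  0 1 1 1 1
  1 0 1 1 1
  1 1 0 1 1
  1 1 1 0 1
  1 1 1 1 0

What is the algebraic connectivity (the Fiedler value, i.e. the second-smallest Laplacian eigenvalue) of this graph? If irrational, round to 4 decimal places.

Each diagonal entry of L is the vertex degree and each off-diagonal entry is -1 where an edge is present, 0 otherwise; in the order [a, b, c, d, e] the diagonal is [4, 4, 4, 4, 4]. The sorted Laplacian eigenvalues are [0, 5, 5, 5, 5]; the algebraic connectivity is the second entry, 5. The largest eigenvalue, 5, is at most the vertex count 5. The eigenvalues sum to 20, which equals trace(L) = 2|E|.

5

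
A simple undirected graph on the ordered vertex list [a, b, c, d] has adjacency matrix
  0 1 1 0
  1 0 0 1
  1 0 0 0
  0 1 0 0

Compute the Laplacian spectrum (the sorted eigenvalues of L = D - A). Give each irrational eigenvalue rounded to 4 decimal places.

With the vertex order [a, b, c, d], the degrees are [2, 2, 1, 1], giving D = diag(2, 2, 1, 1) and L = D - A. Since every row of L sums to 0, the all-ones vector is in the kernel and 0 is an eigenvalue. The eigenvalues sum to 6, which equals trace(L) = 2|E|.

[0, 0.5858, 2, 3.4142]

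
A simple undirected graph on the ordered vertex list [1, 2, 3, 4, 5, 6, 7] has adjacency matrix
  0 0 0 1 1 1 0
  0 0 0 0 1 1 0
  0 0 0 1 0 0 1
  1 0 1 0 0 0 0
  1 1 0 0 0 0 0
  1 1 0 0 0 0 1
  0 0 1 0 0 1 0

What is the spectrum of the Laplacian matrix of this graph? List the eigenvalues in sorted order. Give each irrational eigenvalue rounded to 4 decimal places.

[0, 0.7530, 1.4679, 2.4450, 2.6527, 3.8019, 4.8794]

Each diagonal entry of L is the vertex degree and each off-diagonal entry is -1 where an edge is present, 0 otherwise; in the order [1, 2, 3, 4, 5, 6, 7] the diagonal is [3, 2, 2, 2, 2, 3, 2]. Diagonalising L (or applying a numerical eigensolver to the 7x7 matrix) gives the spectrum above. The single zero eigenvalue shows the graph is connected.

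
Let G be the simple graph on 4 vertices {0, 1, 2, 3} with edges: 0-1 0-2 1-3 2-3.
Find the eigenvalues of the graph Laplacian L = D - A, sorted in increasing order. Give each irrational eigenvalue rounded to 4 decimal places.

Reading degrees in the order [0, 1, 2, 3] gives [2, 2, 2, 2]; set D = diag(2, 2, 2, 2) and form L = D - A. The multiplicity of 0 as a Laplacian eigenvalue equals the number of connected components. There is one zero in the spectrum, matching the 1 component.

[0, 2, 2, 4]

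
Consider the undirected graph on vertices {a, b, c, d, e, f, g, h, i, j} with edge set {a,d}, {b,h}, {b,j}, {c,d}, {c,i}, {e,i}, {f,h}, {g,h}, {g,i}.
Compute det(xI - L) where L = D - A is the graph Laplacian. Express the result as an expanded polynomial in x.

x^10 - 18x^9 + 134x^8 - 536x^7 + 1254x^6 - 1752x^5 + 1432x^4 - 642x^3 + 138x^2 - 10x

Reading degrees in the order [a, b, c, d, e, f, g, h, i, j] gives [1, 2, 2, 2, 1, 1, 2, 3, 3, 1]; set D = diag(1, 2, 2, 2, 1, 1, 2, 3, 3, 1) and form L = D - A. L has integer entries, so p(x) = det(xI - L) has integer coefficients. Expanding the determinant yields x^10 - 18x^9 + 134x^8 - 536x^7 + 1254x^6 - 1752x^5 + 1432x^4 - 642x^3 + 138x^2 - 10x. The coefficient of x^9 equals -trace(L) = -18, matching the sum of degrees. The largest eigenvalue, 4.5340, is at most the vertex count 10.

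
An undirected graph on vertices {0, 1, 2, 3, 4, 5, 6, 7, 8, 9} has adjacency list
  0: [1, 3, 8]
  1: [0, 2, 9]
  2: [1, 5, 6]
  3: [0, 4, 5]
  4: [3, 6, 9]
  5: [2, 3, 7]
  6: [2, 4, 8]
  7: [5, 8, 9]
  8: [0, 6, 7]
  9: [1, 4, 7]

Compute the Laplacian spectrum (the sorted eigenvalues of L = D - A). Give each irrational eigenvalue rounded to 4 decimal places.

Each diagonal entry of L is the vertex degree and each off-diagonal entry is -1 where an edge is present, 0 otherwise; in the order [0, 1, 2, 3, 4, 5, 6, 7, 8, 9] the diagonal is [3, 3, 3, 3, 3, 3, 3, 3, 3, 3]. Diagonalising L (or applying a numerical eigensolver to the 10x10 matrix) gives the spectrum above. By the matrix-tree theorem the graph has (1/10) * product of the nonzero eigenvalues = 2000 spanning trees.

[0, 2, 2, 2, 2, 2, 5, 5, 5, 5]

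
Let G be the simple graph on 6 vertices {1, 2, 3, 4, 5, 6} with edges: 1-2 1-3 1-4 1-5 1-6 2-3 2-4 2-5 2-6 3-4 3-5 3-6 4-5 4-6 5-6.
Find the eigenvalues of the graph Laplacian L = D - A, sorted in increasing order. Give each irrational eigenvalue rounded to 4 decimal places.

[0, 6, 6, 6, 6, 6]

With the vertex order [1, 2, 3, 4, 5, 6], the degrees are [5, 5, 5, 5, 5, 5], giving D = diag(5, 5, 5, 5, 5, 5) and L = D - A. The multiplicity of 0 as a Laplacian eigenvalue equals the number of connected components. The single zero eigenvalue shows the graph is connected. There is one zero in the spectrum, matching the 1 component. By the matrix-tree theorem the graph has (1/6) * product of the nonzero eigenvalues = 1296 spanning trees.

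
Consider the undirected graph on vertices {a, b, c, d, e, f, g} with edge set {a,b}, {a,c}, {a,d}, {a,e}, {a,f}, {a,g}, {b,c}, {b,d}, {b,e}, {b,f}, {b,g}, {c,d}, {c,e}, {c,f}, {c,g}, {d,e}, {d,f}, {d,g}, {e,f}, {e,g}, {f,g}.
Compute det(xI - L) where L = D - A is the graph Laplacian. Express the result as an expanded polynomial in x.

Reading degrees in the order [a, b, c, d, e, f, g] gives [6, 6, 6, 6, 6, 6, 6]; set D = diag(6, 6, 6, 6, 6, 6, 6) and form L = D - A. Computing det(xI - L) by cofactor expansion (or equivalently via sum-over-permutations) gives x^7 - 42x^6 + 735x^5 - 6860x^4 + 36015x^3 - 100842x^2 + 117649x. The coefficient of x^6 equals -trace(L) = -42, matching the sum of degrees. By the matrix-tree theorem the graph has (1/7) * product of the nonzero eigenvalues = 16807 spanning trees. The largest eigenvalue, 7, is at most the vertex count 7.

x^7 - 42x^6 + 735x^5 - 6860x^4 + 36015x^3 - 100842x^2 + 117649x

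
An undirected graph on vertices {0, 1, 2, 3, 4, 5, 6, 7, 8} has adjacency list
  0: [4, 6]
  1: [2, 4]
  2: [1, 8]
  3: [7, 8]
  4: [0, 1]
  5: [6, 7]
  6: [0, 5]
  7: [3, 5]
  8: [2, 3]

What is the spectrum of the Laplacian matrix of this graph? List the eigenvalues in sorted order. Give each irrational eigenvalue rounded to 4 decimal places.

[0, 0.4679, 0.4679, 1.6527, 1.6527, 3, 3, 3.8794, 3.8794]

With the vertex order [0, 1, 2, 3, 4, 5, 6, 7, 8], the degrees are [2, 2, 2, 2, 2, 2, 2, 2, 2], giving D = diag(2, 2, 2, 2, 2, 2, 2, 2, 2) and L = D - A. L is symmetric positive semidefinite, so every eigenvalue is real and nonnegative. The single zero eigenvalue shows the graph is connected.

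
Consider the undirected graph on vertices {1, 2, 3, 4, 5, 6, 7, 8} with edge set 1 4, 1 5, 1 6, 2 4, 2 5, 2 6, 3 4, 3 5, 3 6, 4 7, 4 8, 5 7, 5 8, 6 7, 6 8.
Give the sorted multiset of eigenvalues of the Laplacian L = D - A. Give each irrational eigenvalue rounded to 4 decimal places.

Each diagonal entry of L is the vertex degree and each off-diagonal entry is -1 where an edge is present, 0 otherwise; in the order [1, 2, 3, 4, 5, 6, 7, 8] the diagonal is [3, 3, 3, 5, 5, 5, 3, 3]. Since every row of L sums to 0, the all-ones vector is in the kernel and 0 is an eigenvalue. There is one zero in the spectrum, matching the 1 component.

[0, 3, 3, 3, 3, 5, 5, 8]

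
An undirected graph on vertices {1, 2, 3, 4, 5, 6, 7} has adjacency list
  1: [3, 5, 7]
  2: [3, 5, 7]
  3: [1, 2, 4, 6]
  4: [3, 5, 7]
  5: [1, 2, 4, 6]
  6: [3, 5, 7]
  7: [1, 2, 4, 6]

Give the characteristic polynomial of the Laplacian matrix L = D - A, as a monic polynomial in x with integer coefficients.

Reading degrees in the order [1, 2, 3, 4, 5, 6, 7] gives [3, 3, 4, 3, 4, 3, 4]; set D = diag(3, 3, 4, 3, 4, 3, 4) and form L = D - A. The eigenvalues of L are [0, 3, 3, 3, 4, 4, 7]; the characteristic polynomial is the product of (x - lambda_i), which multiplies out to x^7 - 24x^6 + 234x^5 - 1192x^4 + 3357x^3 - 4968x^2 + 3024x. Since p(0) = det(-L) = 0, x divides p(x). The eigenvalues sum to 24, which equals trace(L) = 2|E|.

x^7 - 24x^6 + 234x^5 - 1192x^4 + 3357x^3 - 4968x^2 + 3024x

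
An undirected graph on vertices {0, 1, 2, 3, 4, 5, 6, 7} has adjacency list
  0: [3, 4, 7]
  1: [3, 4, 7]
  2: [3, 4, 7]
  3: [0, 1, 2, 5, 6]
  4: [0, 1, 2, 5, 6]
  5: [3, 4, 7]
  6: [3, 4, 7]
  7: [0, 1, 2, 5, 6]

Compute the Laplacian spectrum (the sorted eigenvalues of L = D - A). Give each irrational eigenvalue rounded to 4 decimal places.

With the vertex order [0, 1, 2, 3, 4, 5, 6, 7], the degrees are [3, 3, 3, 5, 5, 3, 3, 5], giving D = diag(3, 3, 3, 5, 5, 3, 3, 5) and L = D - A. Diagonalising L (or applying a numerical eigensolver to the 8x8 matrix) gives the spectrum above. There is one zero in the spectrum, matching the 1 component.

[0, 3, 3, 3, 3, 5, 5, 8]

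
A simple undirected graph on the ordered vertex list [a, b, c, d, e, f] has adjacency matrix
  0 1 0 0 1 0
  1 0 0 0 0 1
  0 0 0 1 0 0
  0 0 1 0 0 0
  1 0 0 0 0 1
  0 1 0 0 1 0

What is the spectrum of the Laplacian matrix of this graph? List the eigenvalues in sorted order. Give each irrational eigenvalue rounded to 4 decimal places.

With the vertex order [a, b, c, d, e, f], the degrees are [2, 2, 1, 1, 2, 2], giving D = diag(2, 2, 1, 1, 2, 2) and L = D - A. L is symmetric positive semidefinite, so every eigenvalue is real and nonnegative. The 2 zero eigenvalues correspond to the 2 connected components. There are 2 zeros in the spectrum, matching the 2 components.

[0, 0, 2, 2, 2, 4]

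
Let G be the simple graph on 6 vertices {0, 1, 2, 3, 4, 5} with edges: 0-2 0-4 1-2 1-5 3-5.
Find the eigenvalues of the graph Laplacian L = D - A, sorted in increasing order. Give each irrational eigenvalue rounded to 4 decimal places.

[0, 0.2679, 1, 2, 3, 3.7321]

Each diagonal entry of L is the vertex degree and each off-diagonal entry is -1 where an edge is present, 0 otherwise; in the order [0, 1, 2, 3, 4, 5] the diagonal is [2, 2, 2, 1, 1, 2]. Since every row of L sums to 0, the all-ones vector is in the kernel and 0 is an eigenvalue. The single zero eigenvalue shows the graph is connected. There is one zero in the spectrum, matching the 1 component.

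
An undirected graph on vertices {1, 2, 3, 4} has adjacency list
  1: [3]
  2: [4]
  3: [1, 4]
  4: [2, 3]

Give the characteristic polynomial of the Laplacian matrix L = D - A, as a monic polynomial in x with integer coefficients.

With the vertex order [1, 2, 3, 4], the degrees are [1, 1, 2, 2], giving D = diag(1, 1, 2, 2) and L = D - A. Computing det(xI - L) by cofactor expansion (or equivalently via sum-over-permutations) gives x^4 - 6x^3 + 10x^2 - 4x. The coefficient of x^3 equals -trace(L) = -6, matching the sum of degrees. The largest eigenvalue, 3.4142, is at most the vertex count 4.

x^4 - 6x^3 + 10x^2 - 4x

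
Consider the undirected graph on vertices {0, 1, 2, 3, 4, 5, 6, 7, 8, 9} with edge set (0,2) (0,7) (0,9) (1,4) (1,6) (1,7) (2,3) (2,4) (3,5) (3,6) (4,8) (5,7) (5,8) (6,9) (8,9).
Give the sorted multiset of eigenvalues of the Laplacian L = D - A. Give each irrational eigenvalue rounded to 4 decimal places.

With the vertex order [0, 1, 2, 3, 4, 5, 6, 7, 8, 9], the degrees are [3, 3, 3, 3, 3, 3, 3, 3, 3, 3], giving D = diag(3, 3, 3, 3, 3, 3, 3, 3, 3, 3) and L = D - A. Since every row of L sums to 0, the all-ones vector is in the kernel and 0 is an eigenvalue. The single zero eigenvalue shows the graph is connected. By the matrix-tree theorem the graph has (1/10) * product of the nonzero eigenvalues = 2000 spanning trees.

[0, 2, 2, 2, 2, 2, 5, 5, 5, 5]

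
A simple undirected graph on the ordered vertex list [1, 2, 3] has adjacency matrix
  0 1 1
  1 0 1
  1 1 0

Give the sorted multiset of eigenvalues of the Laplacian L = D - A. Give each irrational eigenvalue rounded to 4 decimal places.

[0, 3, 3]

With the vertex order [1, 2, 3], the degrees are [2, 2, 2], giving D = diag(2, 2, 2) and L = D - A. L is symmetric positive semidefinite, so every eigenvalue is real and nonnegative. The single zero eigenvalue shows the graph is connected. There is one zero in the spectrum, matching the 1 component. The largest eigenvalue, 3, is at most the vertex count 3.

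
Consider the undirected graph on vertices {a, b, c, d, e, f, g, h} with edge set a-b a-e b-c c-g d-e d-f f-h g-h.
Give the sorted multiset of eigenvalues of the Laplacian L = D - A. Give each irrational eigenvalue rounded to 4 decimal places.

Reading degrees in the order [a, b, c, d, e, f, g, h] gives [2, 2, 2, 2, 2, 2, 2, 2]; set D = diag(2, 2, 2, 2, 2, 2, 2, 2) and form L = D - A. The multiplicity of 0 as a Laplacian eigenvalue equals the number of connected components. The single zero eigenvalue shows the graph is connected. There is one zero in the spectrum, matching the 1 component. By the matrix-tree theorem the graph has (1/8) * product of the nonzero eigenvalues = 8 spanning trees.

[0, 0.5858, 0.5858, 2, 2, 3.4142, 3.4142, 4]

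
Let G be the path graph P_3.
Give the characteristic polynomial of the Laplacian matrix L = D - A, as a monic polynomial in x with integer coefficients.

x^3 - 4x^2 + 3x

The graph has 3 vertices and degree multiset [2, 1, 1]; D is the diagonal matrix of degrees and L = D - A. Computing det(xI - L) by cofactor expansion (or equivalently via sum-over-permutations) gives x^3 - 4x^2 + 3x. Since p(0) = det(-L) = 0, x divides p(x). The largest eigenvalue, 3, is at most the vertex count 3.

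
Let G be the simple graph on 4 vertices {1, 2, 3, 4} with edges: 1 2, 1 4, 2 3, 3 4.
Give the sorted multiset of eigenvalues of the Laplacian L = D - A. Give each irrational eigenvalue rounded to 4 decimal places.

Each diagonal entry of L is the vertex degree and each off-diagonal entry is -1 where an edge is present, 0 otherwise; in the order [1, 2, 3, 4] the diagonal is [2, 2, 2, 2]. The multiplicity of 0 as a Laplacian eigenvalue equals the number of connected components.

[0, 2, 2, 4]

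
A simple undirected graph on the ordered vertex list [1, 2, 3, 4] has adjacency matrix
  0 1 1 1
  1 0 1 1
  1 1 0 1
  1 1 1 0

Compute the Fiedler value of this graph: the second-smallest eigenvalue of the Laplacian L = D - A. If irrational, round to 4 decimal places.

Each diagonal entry of L is the vertex degree and each off-diagonal entry is -1 where an edge is present, 0 otherwise; in the order [1, 2, 3, 4] the diagonal is [3, 3, 3, 3]. The sorted Laplacian eigenvalues are [0, 4, 4, 4]; the algebraic connectivity is the second entry, 4. By the matrix-tree theorem the graph has (1/4) * product of the nonzero eigenvalues = 16 spanning trees.

4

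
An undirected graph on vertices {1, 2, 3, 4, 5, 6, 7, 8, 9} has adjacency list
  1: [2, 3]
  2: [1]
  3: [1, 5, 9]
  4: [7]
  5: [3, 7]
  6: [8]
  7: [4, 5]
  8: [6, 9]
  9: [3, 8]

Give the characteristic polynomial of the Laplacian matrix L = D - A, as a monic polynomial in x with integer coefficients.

x^9 - 16x^8 + 104x^7 - 354x^6 + 677x^5 - 724x^4 + 405x^3 - 102x^2 + 9x

With the vertex order [1, 2, 3, 4, 5, 6, 7, 8, 9], the degrees are [2, 1, 3, 1, 2, 1, 2, 2, 2], giving D = diag(2, 1, 3, 1, 2, 1, 2, 2, 2) and L = D - A. Computing det(xI - L) by cofactor expansion (or equivalently via sum-over-permutations) gives x^9 - 16x^8 + 104x^7 - 354x^6 + 677x^5 - 724x^4 + 405x^3 - 102x^2 + 9x. The coefficient of x^8 equals -trace(L) = -16, matching the sum of degrees. The largest eigenvalue, 4.4605, is at most the vertex count 9.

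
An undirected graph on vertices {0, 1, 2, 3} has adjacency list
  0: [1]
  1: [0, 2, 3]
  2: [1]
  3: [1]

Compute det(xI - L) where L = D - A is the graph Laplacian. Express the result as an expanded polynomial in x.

Reading degrees in the order [0, 1, 2, 3] gives [1, 3, 1, 1]; set D = diag(1, 3, 1, 1) and form L = D - A. The eigenvalues of L are [0, 1, 1, 4]; the characteristic polynomial is the product of (x - lambda_i), which multiplies out to x^4 - 6x^3 + 9x^2 - 4x. The coefficient of x^3 equals -trace(L) = -6, matching the sum of degrees. The largest eigenvalue, 4, is at most the vertex count 4.

x^4 - 6x^3 + 9x^2 - 4x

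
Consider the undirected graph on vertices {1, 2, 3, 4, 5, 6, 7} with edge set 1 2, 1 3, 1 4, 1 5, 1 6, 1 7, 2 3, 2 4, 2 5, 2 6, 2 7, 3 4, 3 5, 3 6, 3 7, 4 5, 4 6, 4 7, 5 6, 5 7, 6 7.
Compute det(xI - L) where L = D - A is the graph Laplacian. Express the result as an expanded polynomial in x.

x^7 - 42x^6 + 735x^5 - 6860x^4 + 36015x^3 - 100842x^2 + 117649x

Each diagonal entry of L is the vertex degree and each off-diagonal entry is -1 where an edge is present, 0 otherwise; in the order [1, 2, 3, 4, 5, 6, 7] the diagonal is [6, 6, 6, 6, 6, 6, 6]. L has integer entries, so p(x) = det(xI - L) has integer coefficients. Expanding the determinant yields x^7 - 42x^6 + 735x^5 - 6860x^4 + 36015x^3 - 100842x^2 + 117649x. The coefficient of x^6 equals -trace(L) = -42, matching the sum of degrees.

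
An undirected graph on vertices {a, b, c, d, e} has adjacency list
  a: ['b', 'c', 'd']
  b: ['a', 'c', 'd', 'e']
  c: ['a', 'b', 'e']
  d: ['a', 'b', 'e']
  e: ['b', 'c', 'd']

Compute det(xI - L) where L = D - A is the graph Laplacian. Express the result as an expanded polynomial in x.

Each diagonal entry of L is the vertex degree and each off-diagonal entry is -1 where an edge is present, 0 otherwise; in the order [a, b, c, d, e] the diagonal is [3, 4, 3, 3, 3]. L has integer entries, so p(x) = det(xI - L) has integer coefficients. Expanding the determinant yields x^5 - 16x^4 + 94x^3 - 240x^2 + 225x. The constant term is 0 because L is singular (the all-ones vector lies in its kernel).

x^5 - 16x^4 + 94x^3 - 240x^2 + 225x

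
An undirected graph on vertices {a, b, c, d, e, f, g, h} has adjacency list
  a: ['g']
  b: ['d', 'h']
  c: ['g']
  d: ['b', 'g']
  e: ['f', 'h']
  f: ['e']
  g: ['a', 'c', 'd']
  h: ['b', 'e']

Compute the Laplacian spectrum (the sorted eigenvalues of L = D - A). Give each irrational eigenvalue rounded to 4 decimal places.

Each diagonal entry of L is the vertex degree and each off-diagonal entry is -1 where an edge is present, 0 otherwise; in the order [a, b, c, d, e, f, g, h] the diagonal is [1, 2, 1, 2, 2, 1, 3, 2]. Since every row of L sums to 0, the all-ones vector is in the kernel and 0 is an eigenvalue. The single zero eigenvalue shows the graph is connected. The largest eigenvalue, 4.2332, is at most the vertex count 8.

[0, 0.1667, 0.7276, 1, 1.6353, 2.6729, 3.5643, 4.2332]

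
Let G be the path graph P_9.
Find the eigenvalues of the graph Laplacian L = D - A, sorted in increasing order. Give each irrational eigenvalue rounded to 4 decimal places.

The graph has 9 vertices and degree multiset [2, 2, 2, 2, 2, 2, 2, 1, 1]; D is the diagonal matrix of degrees and L = D - A. Diagonalising L (or applying a numerical eigensolver to the 9x9 matrix) gives the spectrum above. There is one zero in the spectrum, matching the 1 component.

[0, 0.1206, 0.4679, 1, 1.6527, 2.3473, 3, 3.5321, 3.8794]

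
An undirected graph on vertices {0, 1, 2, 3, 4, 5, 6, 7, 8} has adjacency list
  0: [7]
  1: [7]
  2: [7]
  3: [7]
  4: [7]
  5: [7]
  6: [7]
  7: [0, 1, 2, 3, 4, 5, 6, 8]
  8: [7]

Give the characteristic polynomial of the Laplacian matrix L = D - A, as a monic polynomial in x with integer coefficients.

x^9 - 16x^8 + 84x^7 - 224x^6 + 350x^5 - 336x^4 + 196x^3 - 64x^2 + 9x

Each diagonal entry of L is the vertex degree and each off-diagonal entry is -1 where an edge is present, 0 otherwise; in the order [0, 1, 2, 3, 4, 5, 6, 7, 8] the diagonal is [1, 1, 1, 1, 1, 1, 1, 8, 1]. The eigenvalues of L are [0, 1, 1, 1, 1, 1, 1, 1, 9]; the characteristic polynomial is the product of (x - lambda_i), which multiplies out to x^9 - 16x^8 + 84x^7 - 224x^6 + 350x^5 - 336x^4 + 196x^3 - 64x^2 + 9x. Since p(0) = det(-L) = 0, x divides p(x).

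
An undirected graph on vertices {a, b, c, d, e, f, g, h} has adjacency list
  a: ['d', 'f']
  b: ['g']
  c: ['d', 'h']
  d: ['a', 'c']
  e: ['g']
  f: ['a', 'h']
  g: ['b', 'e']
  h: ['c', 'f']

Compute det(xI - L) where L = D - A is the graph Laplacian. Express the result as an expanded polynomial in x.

x^8 - 14x^7 + 78x^6 - 220x^5 + 330x^4 - 250x^3 + 75x^2

Reading degrees in the order [a, b, c, d, e, f, g, h] gives [2, 1, 2, 2, 1, 2, 2, 2]; set D = diag(2, 1, 2, 2, 1, 2, 2, 2) and form L = D - A. Computing det(xI - L) by cofactor expansion (or equivalently via sum-over-permutations) gives x^8 - 14x^7 + 78x^6 - 220x^5 + 330x^4 - 250x^3 + 75x^2. The coefficient of x^7 equals -trace(L) = -14, matching the sum of degrees.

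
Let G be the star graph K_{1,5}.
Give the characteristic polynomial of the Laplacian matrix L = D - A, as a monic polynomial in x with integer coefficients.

The graph has 6 vertices and degree multiset [5, 1, 1, 1, 1, 1]; D is the diagonal matrix of degrees and L = D - A. L has integer entries, so p(x) = det(xI - L) has integer coefficients. Expanding the determinant yields x^6 - 10x^5 + 30x^4 - 40x^3 + 25x^2 - 6x. Since p(0) = det(-L) = 0, x divides p(x). The largest eigenvalue, 6, is at most the vertex count 6. By the matrix-tree theorem the graph has (1/6) * product of the nonzero eigenvalues = 1 spanning tree.

x^6 - 10x^5 + 30x^4 - 40x^3 + 25x^2 - 6x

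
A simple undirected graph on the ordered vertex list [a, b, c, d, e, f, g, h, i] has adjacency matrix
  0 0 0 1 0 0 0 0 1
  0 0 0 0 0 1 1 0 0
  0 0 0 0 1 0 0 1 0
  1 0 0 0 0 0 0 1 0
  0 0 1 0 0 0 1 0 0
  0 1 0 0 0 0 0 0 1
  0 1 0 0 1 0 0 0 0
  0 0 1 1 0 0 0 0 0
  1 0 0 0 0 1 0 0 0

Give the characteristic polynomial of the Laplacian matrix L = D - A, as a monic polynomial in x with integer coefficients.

x^9 - 18x^8 + 135x^7 - 546x^6 + 1287x^5 - 1782x^4 + 1386x^3 - 540x^2 + 81x

Reading degrees in the order [a, b, c, d, e, f, g, h, i] gives [2, 2, 2, 2, 2, 2, 2, 2, 2]; set D = diag(2, 2, 2, 2, 2, 2, 2, 2, 2) and form L = D - A. L has integer entries, so p(x) = det(xI - L) has integer coefficients. Expanding the determinant yields x^9 - 18x^8 + 135x^7 - 546x^6 + 1287x^5 - 1782x^4 + 1386x^3 - 540x^2 + 81x. Since p(0) = det(-L) = 0, x divides p(x). By the matrix-tree theorem the graph has (1/9) * product of the nonzero eigenvalues = 9 spanning trees.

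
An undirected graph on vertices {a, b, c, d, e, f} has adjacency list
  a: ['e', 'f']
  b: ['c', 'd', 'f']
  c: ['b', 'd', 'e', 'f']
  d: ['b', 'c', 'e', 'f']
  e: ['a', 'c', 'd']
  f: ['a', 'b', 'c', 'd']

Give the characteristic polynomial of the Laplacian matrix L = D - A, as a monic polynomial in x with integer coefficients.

x^6 - 20x^5 + 155x^4 - 578x^3 + 1028x^2 - 690x

Reading degrees in the order [a, b, c, d, e, f] gives [2, 3, 4, 4, 3, 4]; set D = diag(2, 3, 4, 4, 3, 4) and form L = D - A. L has integer entries, so p(x) = det(xI - L) has integer coefficients. Expanding the determinant yields x^6 - 20x^5 + 155x^4 - 578x^3 + 1028x^2 - 690x. The constant term is 0 because L is singular (the all-ones vector lies in its kernel). The largest eigenvalue, 5.6751, is at most the vertex count 6.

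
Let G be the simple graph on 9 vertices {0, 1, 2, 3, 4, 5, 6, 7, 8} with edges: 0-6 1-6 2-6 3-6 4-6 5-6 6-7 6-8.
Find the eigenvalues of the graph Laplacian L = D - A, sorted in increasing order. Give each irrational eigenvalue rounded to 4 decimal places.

Reading degrees in the order [0, 1, 2, 3, 4, 5, 6, 7, 8] gives [1, 1, 1, 1, 1, 1, 8, 1, 1]; set D = diag(1, 1, 1, 1, 1, 1, 8, 1, 1) and form L = D - A. Since every row of L sums to 0, the all-ones vector is in the kernel and 0 is an eigenvalue. The single zero eigenvalue shows the graph is connected.

[0, 1, 1, 1, 1, 1, 1, 1, 9]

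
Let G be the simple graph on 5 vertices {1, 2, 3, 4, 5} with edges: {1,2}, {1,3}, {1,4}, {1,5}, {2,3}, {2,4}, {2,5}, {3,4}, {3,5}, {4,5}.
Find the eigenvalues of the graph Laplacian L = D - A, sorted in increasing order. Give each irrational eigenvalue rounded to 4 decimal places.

[0, 5, 5, 5, 5]

Each diagonal entry of L is the vertex degree and each off-diagonal entry is -1 where an edge is present, 0 otherwise; in the order [1, 2, 3, 4, 5] the diagonal is [4, 4, 4, 4, 4]. Diagonalising L (or applying a numerical eigensolver to the 5x5 matrix) gives the spectrum above. There is one zero in the spectrum, matching the 1 component. The eigenvalues sum to 20, which equals trace(L) = 2|E|.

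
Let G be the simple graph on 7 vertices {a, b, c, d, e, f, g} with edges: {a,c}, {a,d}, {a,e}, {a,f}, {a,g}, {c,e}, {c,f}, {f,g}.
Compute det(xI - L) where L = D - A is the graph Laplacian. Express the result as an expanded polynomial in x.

x^7 - 16x^6 + 94x^5 - 250x^4 + 297x^3 - 126x^2

With the vertex order [a, b, c, d, e, f, g], the degrees are [5, 0, 3, 1, 2, 3, 2], giving D = diag(5, 0, 3, 1, 2, 3, 2) and L = D - A. Computing det(xI - L) by cofactor expansion (or equivalently via sum-over-permutations) gives x^7 - 16x^6 + 94x^5 - 250x^4 + 297x^3 - 126x^2. Since p(0) = det(-L) = 0, x divides p(x).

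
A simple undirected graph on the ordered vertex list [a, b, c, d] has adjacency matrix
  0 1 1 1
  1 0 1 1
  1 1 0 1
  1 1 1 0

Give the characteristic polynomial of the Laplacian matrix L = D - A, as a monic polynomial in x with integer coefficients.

Reading degrees in the order [a, b, c, d] gives [3, 3, 3, 3]; set D = diag(3, 3, 3, 3) and form L = D - A. Computing det(xI - L) by cofactor expansion (or equivalently via sum-over-permutations) gives x^4 - 12x^3 + 48x^2 - 64x. The coefficient of x^3 equals -trace(L) = -12, matching the sum of degrees. By the matrix-tree theorem the graph has (1/4) * product of the nonzero eigenvalues = 16 spanning trees.

x^4 - 12x^3 + 48x^2 - 64x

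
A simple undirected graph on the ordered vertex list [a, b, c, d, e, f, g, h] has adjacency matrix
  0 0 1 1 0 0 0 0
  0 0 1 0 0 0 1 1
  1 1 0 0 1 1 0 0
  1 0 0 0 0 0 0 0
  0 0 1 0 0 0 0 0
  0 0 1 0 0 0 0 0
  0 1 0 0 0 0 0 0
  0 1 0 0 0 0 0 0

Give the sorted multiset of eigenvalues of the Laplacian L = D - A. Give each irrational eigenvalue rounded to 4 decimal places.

With the vertex order [a, b, c, d, e, f, g, h], the degrees are [2, 3, 4, 1, 1, 1, 1, 1], giving D = diag(2, 3, 4, 1, 1, 1, 1, 1) and L = D - A. L is symmetric positive semidefinite, so every eigenvalue is real and nonnegative. The single zero eigenvalue shows the graph is connected. The eigenvalues sum to 14, which equals trace(L) = 2|E|. There is one zero in the spectrum, matching the 1 component.

[0, 0.3187, 0.5858, 1, 1, 2.3579, 3.4142, 5.3234]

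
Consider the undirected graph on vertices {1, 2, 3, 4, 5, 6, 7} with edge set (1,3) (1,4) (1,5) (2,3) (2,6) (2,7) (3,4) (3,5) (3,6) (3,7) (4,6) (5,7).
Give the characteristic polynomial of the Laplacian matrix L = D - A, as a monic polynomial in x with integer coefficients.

x^7 - 24x^6 + 231x^5 - 1140x^4 + 3036x^3 - 4128x^2 + 2240x

Each diagonal entry of L is the vertex degree and each off-diagonal entry is -1 where an edge is present, 0 otherwise; in the order [1, 2, 3, 4, 5, 6, 7] the diagonal is [3, 3, 6, 3, 3, 3, 3]. Computing det(xI - L) by cofactor expansion (or equivalently via sum-over-permutations) gives x^7 - 24x^6 + 231x^5 - 1140x^4 + 3036x^3 - 4128x^2 + 2240x. Since p(0) = det(-L) = 0, x divides p(x). The eigenvalues sum to 24, which equals trace(L) = 2|E|. There is one zero in the spectrum, matching the 1 component.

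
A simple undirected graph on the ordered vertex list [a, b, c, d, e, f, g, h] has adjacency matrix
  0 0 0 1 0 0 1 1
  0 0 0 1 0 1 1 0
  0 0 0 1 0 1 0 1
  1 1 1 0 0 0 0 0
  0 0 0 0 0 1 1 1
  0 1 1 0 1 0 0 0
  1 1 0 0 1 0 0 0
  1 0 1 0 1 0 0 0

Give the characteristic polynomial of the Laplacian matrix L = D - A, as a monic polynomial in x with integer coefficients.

x^8 - 24x^7 + 240x^6 - 1296x^5 + 4080x^4 - 7488x^3 + 7424x^2 - 3072x

Reading degrees in the order [a, b, c, d, e, f, g, h] gives [3, 3, 3, 3, 3, 3, 3, 3]; set D = diag(3, 3, 3, 3, 3, 3, 3, 3) and form L = D - A. The eigenvalues of L are [0, 2, 2, 2, 4, 4, 4, 6]; the characteristic polynomial is the product of (x - lambda_i), which multiplies out to x^8 - 24x^7 + 240x^6 - 1296x^5 + 4080x^4 - 7488x^3 + 7424x^2 - 3072x. Since p(0) = det(-L) = 0, x divides p(x). By the matrix-tree theorem the graph has (1/8) * product of the nonzero eigenvalues = 384 spanning trees.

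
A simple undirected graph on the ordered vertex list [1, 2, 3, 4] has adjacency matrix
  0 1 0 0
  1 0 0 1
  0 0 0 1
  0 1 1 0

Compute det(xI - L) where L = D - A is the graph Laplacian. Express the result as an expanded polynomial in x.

x^4 - 6x^3 + 10x^2 - 4x

Reading degrees in the order [1, 2, 3, 4] gives [1, 2, 1, 2]; set D = diag(1, 2, 1, 2) and form L = D - A. Computing det(xI - L) by cofactor expansion (or equivalently via sum-over-permutations) gives x^4 - 6x^3 + 10x^2 - 4x. Since p(0) = det(-L) = 0, x divides p(x). By the matrix-tree theorem the graph has (1/4) * product of the nonzero eigenvalues = 1 spanning tree.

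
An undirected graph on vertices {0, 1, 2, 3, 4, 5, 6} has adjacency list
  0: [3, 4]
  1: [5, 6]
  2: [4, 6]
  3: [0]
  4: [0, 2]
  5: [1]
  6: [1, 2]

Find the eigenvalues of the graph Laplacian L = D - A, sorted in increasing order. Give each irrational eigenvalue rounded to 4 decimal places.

Each diagonal entry of L is the vertex degree and each off-diagonal entry is -1 where an edge is present, 0 otherwise; in the order [0, 1, 2, 3, 4, 5, 6] the diagonal is [2, 2, 2, 1, 2, 1, 2]. The multiplicity of 0 as a Laplacian eigenvalue equals the number of connected components.

[0, 0.1981, 0.7530, 1.5550, 2.4450, 3.2470, 3.8019]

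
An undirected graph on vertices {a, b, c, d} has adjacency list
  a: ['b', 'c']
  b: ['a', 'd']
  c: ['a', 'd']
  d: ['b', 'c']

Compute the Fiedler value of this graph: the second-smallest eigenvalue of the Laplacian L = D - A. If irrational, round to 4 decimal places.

Reading degrees in the order [a, b, c, d] gives [2, 2, 2, 2]; set D = diag(2, 2, 2, 2) and form L = D - A. The sorted Laplacian eigenvalues are [0, 2, 2, 4]; the algebraic connectivity is the second entry, 2. The eigenvalues sum to 8, which equals trace(L) = 2|E|.

2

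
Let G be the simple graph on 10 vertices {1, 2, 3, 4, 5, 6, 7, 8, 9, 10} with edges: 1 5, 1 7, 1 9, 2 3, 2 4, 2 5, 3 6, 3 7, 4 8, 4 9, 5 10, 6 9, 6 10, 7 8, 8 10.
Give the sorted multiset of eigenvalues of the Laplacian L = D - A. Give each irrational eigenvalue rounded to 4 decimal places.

With the vertex order [1, 2, 3, 4, 5, 6, 7, 8, 9, 10], the degrees are [3, 3, 3, 3, 3, 3, 3, 3, 3, 3], giving D = diag(3, 3, 3, 3, 3, 3, 3, 3, 3, 3) and L = D - A. Diagonalising L (or applying a numerical eigensolver to the 10x10 matrix) gives the spectrum above. There is one zero in the spectrum, matching the 1 component.

[0, 2, 2, 2, 2, 2, 5, 5, 5, 5]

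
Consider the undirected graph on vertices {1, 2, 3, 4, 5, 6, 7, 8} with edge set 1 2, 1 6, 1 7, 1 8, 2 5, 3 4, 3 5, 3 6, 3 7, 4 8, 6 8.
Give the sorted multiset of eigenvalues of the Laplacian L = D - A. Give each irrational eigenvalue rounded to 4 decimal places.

[0, 1.0662, 1.6796, 2, 2.6495, 3.7752, 5.1586, 5.6709]

With the vertex order [1, 2, 3, 4, 5, 6, 7, 8], the degrees are [4, 2, 4, 2, 2, 3, 2, 3], giving D = diag(4, 2, 4, 2, 2, 3, 2, 3) and L = D - A. Diagonalising L (or applying a numerical eigensolver to the 8x8 matrix) gives the spectrum above. The single zero eigenvalue shows the graph is connected.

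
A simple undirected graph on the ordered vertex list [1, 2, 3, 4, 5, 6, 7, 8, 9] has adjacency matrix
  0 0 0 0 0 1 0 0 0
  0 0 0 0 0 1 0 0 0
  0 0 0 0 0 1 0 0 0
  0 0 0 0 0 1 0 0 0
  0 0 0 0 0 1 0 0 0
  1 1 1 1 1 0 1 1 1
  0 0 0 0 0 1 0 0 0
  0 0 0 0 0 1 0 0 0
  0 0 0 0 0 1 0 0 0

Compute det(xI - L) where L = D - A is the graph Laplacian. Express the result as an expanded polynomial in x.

x^9 - 16x^8 + 84x^7 - 224x^6 + 350x^5 - 336x^4 + 196x^3 - 64x^2 + 9x

Reading degrees in the order [1, 2, 3, 4, 5, 6, 7, 8, 9] gives [1, 1, 1, 1, 1, 8, 1, 1, 1]; set D = diag(1, 1, 1, 1, 1, 8, 1, 1, 1) and form L = D - A. The eigenvalues of L are [0, 1, 1, 1, 1, 1, 1, 1, 9]; the characteristic polynomial is the product of (x - lambda_i), which multiplies out to x^9 - 16x^8 + 84x^7 - 224x^6 + 350x^5 - 336x^4 + 196x^3 - 64x^2 + 9x. The constant term is 0 because L is singular (the all-ones vector lies in its kernel). By the matrix-tree theorem the graph has (1/9) * product of the nonzero eigenvalues = 1 spanning tree.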